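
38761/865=38761/865= 44.81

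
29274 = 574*51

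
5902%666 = 574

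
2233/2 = 2233/2 =1116.50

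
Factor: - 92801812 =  - 2^2*1097^1*21149^1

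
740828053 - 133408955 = 607419098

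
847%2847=847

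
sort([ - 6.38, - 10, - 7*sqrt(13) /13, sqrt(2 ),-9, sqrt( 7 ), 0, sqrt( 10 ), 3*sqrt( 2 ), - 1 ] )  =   [  -  10, - 9, - 6.38, - 7*sqrt(  13 )/13,  -  1,0,sqrt ( 2), sqrt(7), sqrt(10), 3*sqrt( 2)] 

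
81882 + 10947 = 92829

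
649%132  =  121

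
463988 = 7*66284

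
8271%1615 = 196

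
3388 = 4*847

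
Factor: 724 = 2^2*181^1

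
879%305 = 269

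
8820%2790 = 450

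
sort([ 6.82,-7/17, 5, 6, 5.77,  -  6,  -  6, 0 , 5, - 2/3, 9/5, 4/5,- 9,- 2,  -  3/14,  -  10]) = [ - 10, - 9, - 6, - 6, - 2, - 2/3,  -  7/17,  -  3/14, 0, 4/5, 9/5,5,  5, 5.77, 6, 6.82]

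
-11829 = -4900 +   -  6929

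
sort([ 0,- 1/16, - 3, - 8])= [ - 8,-3,- 1/16,0] 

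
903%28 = 7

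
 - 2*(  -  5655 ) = 11310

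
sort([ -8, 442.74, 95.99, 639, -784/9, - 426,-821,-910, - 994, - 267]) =[  -  994, - 910, - 821, - 426 , - 267, - 784/9,-8, 95.99, 442.74,639]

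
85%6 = 1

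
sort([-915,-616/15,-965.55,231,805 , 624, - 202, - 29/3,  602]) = [ - 965.55, - 915, - 202, - 616/15, - 29/3, 231  ,  602, 624, 805] 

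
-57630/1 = - 57630 = - 57630.00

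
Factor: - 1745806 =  - 2^1 * 97^1*8999^1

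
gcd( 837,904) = 1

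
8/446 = 4/223=0.02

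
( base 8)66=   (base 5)204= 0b110110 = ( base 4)312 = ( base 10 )54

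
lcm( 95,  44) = 4180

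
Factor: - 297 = - 3^3*11^1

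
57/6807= 19/2269 = 0.01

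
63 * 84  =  5292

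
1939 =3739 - 1800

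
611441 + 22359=633800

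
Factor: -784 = -2^4*7^2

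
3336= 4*834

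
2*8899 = 17798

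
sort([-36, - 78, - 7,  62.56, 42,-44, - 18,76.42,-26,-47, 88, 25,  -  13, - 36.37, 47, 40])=[ - 78 , - 47, - 44, - 36.37,-36,-26, - 18,-13, - 7, 25, 40, 42, 47, 62.56,  76.42, 88]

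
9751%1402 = 1339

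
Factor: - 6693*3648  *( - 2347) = 57304502208 = 2^6*3^2 * 19^1 * 23^1 * 97^1*2347^1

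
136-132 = 4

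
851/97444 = 851/97444 = 0.01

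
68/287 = 68/287=0.24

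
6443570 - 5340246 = 1103324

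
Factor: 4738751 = 127^1*37313^1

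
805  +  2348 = 3153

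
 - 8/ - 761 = 8/761 =0.01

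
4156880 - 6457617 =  - 2300737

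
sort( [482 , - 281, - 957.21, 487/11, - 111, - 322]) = [ - 957.21 , - 322, - 281, - 111, 487/11,482]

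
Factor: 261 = 3^2*29^1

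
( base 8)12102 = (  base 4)1101002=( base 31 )5c9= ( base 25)87B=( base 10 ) 5186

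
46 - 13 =33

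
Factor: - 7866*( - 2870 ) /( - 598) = - 490770/13 = - 2^1*3^2* 5^1*7^1*13^ ( - 1)*19^1*41^1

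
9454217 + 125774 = 9579991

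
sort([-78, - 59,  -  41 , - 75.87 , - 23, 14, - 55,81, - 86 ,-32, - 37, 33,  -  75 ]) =[-86, - 78 ,- 75.87,-75,-59,  -  55 , - 41,-37,-32, -23, 14, 33,  81] 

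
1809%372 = 321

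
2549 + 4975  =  7524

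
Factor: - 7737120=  - 2^5*3^5*5^1*199^1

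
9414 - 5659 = 3755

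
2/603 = 2/603 = 0.00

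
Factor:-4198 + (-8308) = -12506 = -  2^1*13^2*37^1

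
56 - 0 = 56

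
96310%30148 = 5866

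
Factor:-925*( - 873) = 3^2*5^2*37^1*97^1 = 807525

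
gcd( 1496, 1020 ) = 68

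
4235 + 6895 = 11130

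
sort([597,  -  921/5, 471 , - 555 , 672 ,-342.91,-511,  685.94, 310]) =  [ - 555, - 511, - 342.91,-921/5, 310,471 , 597  ,  672 , 685.94] 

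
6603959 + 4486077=11090036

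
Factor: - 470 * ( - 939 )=441330= 2^1*3^1* 5^1*47^1 * 313^1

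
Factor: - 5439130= - 2^1*5^1*19^1*28627^1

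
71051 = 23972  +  47079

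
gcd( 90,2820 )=30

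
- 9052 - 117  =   -9169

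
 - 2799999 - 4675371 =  -7475370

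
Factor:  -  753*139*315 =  - 32970105 = -  3^3*5^1*7^1*139^1*251^1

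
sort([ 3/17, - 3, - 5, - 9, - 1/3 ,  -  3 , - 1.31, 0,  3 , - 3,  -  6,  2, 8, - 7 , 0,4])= [ - 9, - 7, - 6, - 5 , - 3, - 3, - 3, - 1.31, - 1/3,  0, 0 , 3/17,2, 3, 4,8]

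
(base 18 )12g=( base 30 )CG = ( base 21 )hj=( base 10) 376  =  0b101111000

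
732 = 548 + 184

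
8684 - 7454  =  1230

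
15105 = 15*1007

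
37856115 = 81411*465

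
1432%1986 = 1432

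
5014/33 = 5014/33= 151.94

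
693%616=77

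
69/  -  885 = -1 + 272/295 = - 0.08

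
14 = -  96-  - 110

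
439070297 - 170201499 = 268868798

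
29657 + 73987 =103644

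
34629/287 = 120+27/41 = 120.66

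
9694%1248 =958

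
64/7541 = 64/7541 =0.01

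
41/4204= 41/4204 =0.01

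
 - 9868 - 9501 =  - 19369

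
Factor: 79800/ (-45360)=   -  95/54 = - 2^( - 1)*3^ (-3)*5^1 * 19^1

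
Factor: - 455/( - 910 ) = 1/2 = 2^ ( - 1) 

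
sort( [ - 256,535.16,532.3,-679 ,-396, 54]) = [ - 679,-396,-256, 54, 532.3, 535.16] 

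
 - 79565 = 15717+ - 95282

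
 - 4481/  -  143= 31 + 48/143=31.34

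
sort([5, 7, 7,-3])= [-3, 5,7, 7] 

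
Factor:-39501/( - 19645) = 3^3 *5^( - 1)*7^1*11^1*19^1 *3929^(- 1)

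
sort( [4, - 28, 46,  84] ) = [ - 28, 4, 46, 84 ]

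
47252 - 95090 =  - 47838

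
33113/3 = 11037 + 2/3=11037.67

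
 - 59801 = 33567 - 93368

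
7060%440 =20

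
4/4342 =2/2171 = 0.00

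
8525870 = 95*89746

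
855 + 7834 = 8689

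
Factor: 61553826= 2^1* 3^2*109^1*137^1 * 229^1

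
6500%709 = 119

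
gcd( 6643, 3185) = 91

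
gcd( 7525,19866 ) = 301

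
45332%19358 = 6616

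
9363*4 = 37452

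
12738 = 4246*3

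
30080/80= 376  =  376.00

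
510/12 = 85/2=42.50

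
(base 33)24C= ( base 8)4422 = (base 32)28I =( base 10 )2322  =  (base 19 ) 684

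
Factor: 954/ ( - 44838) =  - 47^( - 1 )   =  -1/47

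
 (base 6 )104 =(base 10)40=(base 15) 2a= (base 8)50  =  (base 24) 1g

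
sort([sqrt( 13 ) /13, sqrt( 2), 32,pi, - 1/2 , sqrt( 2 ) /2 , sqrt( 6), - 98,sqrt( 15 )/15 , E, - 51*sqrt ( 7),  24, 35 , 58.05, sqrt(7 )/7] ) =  [-51*sqrt(7), - 98, - 1/2,sqrt( 15)/15,sqrt( 13)/13,sqrt(7) /7,sqrt( 2)/2,sqrt(2), sqrt( 6), E, pi, 24 , 32, 35, 58.05 ] 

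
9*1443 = 12987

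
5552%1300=352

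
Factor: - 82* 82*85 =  - 571540 = - 2^2*5^1*17^1*41^2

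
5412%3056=2356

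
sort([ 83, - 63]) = [-63, 83]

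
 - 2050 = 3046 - 5096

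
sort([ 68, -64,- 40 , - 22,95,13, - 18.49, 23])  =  [ - 64, - 40, - 22, - 18.49 , 13 , 23, 68,95] 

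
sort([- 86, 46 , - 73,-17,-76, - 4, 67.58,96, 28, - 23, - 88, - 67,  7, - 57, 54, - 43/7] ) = [ - 88, - 86, - 76, - 73, - 67, - 57, - 23, - 17, - 43/7, - 4, 7,28,  46, 54,  67.58,96] 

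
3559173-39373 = 3519800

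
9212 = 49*188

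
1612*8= 12896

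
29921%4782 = 1229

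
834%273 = 15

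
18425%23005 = 18425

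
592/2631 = 592/2631 = 0.23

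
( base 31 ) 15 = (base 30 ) 16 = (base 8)44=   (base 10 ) 36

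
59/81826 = 59/81826=0.00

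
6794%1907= 1073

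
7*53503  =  374521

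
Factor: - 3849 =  - 3^1*1283^1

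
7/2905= 1/415=0.00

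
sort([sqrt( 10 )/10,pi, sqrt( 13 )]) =[ sqrt(10 )/10, pi , sqrt( 13 )] 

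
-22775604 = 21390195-44165799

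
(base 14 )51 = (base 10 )71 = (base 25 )2l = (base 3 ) 2122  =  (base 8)107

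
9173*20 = 183460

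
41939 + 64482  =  106421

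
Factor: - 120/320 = - 2^(-3 )* 3^1 =- 3/8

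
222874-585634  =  - 362760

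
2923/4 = 730+3/4 =730.75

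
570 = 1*570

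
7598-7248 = 350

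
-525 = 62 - 587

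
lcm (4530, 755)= 4530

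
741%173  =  49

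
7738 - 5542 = 2196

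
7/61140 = 7/61140  =  0.00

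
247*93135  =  23004345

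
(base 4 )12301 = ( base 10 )433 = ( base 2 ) 110110001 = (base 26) GH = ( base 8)661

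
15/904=15/904= 0.02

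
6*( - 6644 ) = - 39864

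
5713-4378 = 1335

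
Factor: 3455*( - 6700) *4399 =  - 2^2*5^3*53^1*67^1* 83^1*691^1 = - 101830251500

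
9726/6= 1621= 1621.00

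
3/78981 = 1/26327 =0.00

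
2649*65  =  172185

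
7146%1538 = 994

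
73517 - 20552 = 52965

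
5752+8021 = 13773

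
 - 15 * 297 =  - 4455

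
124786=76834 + 47952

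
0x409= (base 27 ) 1B7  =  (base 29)16i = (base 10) 1033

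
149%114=35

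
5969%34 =19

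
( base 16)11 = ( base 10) 17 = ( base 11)16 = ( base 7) 23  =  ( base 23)H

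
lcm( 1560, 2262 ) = 45240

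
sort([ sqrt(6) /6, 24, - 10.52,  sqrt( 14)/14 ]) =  [-10.52,sqrt(14 ) /14, sqrt( 6 ) /6,24]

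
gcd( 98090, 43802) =2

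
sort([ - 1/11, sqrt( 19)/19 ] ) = [ - 1/11,sqrt( 19)/19]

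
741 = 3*247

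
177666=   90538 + 87128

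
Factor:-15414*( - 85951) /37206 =3^( - 2 )*7^1 *13^(  -  1 )*23^1*37^1*53^(-1) * 101^1*367^1=220808119/6201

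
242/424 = 121/212= 0.57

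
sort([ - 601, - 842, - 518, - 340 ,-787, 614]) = [- 842, - 787, - 601, - 518,- 340,614]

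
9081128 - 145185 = 8935943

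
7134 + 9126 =16260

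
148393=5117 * 29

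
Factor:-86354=  -  2^1*43177^1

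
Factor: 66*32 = 2112 = 2^6 * 3^1*11^1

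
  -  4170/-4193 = 4170/4193 = 0.99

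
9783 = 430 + 9353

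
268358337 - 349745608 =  - 81387271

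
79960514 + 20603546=100564060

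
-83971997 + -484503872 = -568475869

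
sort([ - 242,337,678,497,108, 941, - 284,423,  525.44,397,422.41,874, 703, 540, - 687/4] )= [-284, - 242,- 687/4,108 , 337,397,422.41,423,  497,525.44, 540,678,703,874, 941]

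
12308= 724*17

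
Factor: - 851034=-2^1*3^1*29^1*67^1*73^1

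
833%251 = 80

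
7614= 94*81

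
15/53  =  15/53 = 0.28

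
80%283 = 80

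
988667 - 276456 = 712211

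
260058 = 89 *2922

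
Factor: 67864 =2^3 * 17^1*499^1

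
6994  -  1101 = 5893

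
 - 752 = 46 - 798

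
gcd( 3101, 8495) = 1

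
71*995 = 70645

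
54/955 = 54/955 = 0.06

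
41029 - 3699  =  37330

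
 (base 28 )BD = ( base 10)321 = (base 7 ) 636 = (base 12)229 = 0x141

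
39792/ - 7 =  - 39792/7 = - 5684.57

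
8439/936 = 2813/312 = 9.02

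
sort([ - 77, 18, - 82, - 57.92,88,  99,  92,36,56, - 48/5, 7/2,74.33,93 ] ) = [ - 82,  -  77,-57.92, -48/5,7/2 , 18, 36,56 , 74.33, 88, 92,93,99 ] 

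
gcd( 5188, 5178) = 2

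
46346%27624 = 18722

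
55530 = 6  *9255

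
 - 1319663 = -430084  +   - 889579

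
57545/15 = 11509/3  =  3836.33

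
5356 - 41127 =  - 35771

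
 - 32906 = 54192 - 87098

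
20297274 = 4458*4553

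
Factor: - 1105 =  - 5^1*13^1 * 17^1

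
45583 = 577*79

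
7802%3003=1796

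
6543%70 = 33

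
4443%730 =63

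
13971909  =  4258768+9713141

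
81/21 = 27/7 = 3.86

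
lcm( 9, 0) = 0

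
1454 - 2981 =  - 1527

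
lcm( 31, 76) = 2356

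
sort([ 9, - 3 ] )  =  [ - 3,9 ] 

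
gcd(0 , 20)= 20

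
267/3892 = 267/3892 = 0.07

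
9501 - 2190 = 7311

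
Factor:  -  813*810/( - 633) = 2^1* 3^4 * 5^1*211^( - 1)*271^1 = 219510/211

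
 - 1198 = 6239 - 7437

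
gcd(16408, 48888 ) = 56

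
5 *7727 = 38635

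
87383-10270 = 77113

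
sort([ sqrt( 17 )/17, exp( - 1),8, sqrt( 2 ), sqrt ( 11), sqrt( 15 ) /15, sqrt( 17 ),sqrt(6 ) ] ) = [ sqrt(17 ) /17,sqrt( 15 ) /15 , exp( - 1 ), sqrt( 2 ), sqrt( 6 ),  sqrt( 11), sqrt( 17),  8]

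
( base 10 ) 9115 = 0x239b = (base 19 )164e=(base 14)3471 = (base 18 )1A27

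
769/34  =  22 + 21/34 = 22.62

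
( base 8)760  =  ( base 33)F1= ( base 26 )j2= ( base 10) 496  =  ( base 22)10C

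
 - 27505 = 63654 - 91159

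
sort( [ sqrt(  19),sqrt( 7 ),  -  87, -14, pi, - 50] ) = [ - 87, - 50, - 14,sqrt(7), pi, sqrt(19) ]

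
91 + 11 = 102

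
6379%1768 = 1075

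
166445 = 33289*5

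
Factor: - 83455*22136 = -1847359880  =  - 2^3*5^1*2767^1*16691^1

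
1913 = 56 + 1857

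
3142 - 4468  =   - 1326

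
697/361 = 697/361 = 1.93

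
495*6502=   3218490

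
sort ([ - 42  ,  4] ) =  [ - 42, 4] 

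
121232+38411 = 159643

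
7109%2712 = 1685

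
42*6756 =283752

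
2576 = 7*368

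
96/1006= 48/503 = 0.10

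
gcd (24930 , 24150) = 30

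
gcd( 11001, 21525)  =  3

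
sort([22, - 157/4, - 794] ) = [ - 794, - 157/4, 22]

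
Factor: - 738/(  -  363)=2^1*3^1 * 11^(  -  2 )*41^1  =  246/121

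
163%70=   23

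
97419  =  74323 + 23096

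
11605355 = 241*48155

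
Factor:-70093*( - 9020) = 2^2 * 5^1 * 11^1*29^1*41^1*2417^1 = 632238860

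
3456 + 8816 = 12272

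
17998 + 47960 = 65958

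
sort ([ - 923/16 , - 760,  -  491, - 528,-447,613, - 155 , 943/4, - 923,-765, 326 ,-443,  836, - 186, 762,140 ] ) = [  -  923, - 765, - 760 , - 528,-491, - 447, - 443, - 186, - 155, - 923/16, 140,  943/4,326,  613, 762, 836 ]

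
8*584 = 4672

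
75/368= 75/368= 0.20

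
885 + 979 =1864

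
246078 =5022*49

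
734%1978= 734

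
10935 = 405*27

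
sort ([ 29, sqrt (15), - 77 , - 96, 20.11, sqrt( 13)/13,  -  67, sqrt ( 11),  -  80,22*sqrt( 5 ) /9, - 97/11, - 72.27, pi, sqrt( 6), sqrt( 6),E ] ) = [-96,-80, - 77, - 72.27,- 67, - 97/11, sqrt( 13 )/13, sqrt( 6),sqrt( 6), E, pi, sqrt( 11),sqrt ( 15),  22*sqrt(5 ) /9,  20.11, 29 ] 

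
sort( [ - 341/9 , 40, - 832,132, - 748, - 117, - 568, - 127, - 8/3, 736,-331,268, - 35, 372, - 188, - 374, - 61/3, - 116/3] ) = [  -  832, - 748, - 568,-374, - 331, - 188, - 127, - 117, - 116/3, - 341/9, - 35,-61/3, - 8/3,40,132,  268, 372, 736]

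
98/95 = 1+ 3/95 = 1.03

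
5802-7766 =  - 1964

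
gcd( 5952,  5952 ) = 5952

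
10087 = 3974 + 6113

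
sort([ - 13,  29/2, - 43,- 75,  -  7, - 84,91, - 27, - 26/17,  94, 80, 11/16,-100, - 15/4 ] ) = [ - 100, - 84 , - 75 , - 43, - 27, - 13,- 7,- 15/4, - 26/17 , 11/16,29/2 , 80,  91, 94 ]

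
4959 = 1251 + 3708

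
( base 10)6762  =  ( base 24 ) bhi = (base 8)15152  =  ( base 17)166d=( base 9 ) 10243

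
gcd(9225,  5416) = 1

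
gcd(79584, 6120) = 24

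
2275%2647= 2275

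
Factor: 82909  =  17^1*4877^1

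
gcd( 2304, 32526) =18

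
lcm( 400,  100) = 400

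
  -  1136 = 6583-7719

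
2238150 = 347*6450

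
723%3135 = 723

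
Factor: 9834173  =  9834173^1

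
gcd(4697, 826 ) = 7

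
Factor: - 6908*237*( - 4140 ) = 2^4 * 3^3*  5^1*11^1*23^1 *79^1 * 157^1=6777991440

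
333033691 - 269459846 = 63573845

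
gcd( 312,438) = 6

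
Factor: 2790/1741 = 2^1*3^2*5^1*31^1*1741^(-1 ) 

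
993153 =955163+37990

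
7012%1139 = 178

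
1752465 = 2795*627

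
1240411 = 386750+853661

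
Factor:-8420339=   -179^1 * 47041^1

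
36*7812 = 281232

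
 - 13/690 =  - 13/690 = -  0.02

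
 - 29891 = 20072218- 20102109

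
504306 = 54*9339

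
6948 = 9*772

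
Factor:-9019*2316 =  - 2^2*3^1 * 29^1*193^1*311^1 = - 20888004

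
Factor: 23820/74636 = 3^1*5^1*47^( - 1) =15/47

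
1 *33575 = 33575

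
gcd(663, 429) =39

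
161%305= 161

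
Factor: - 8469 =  - 3^2 * 941^1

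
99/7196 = 99/7196 = 0.01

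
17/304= 17/304 = 0.06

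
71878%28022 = 15834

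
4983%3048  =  1935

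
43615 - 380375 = -336760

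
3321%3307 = 14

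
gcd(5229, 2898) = 63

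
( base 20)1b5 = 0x271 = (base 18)1GD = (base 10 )625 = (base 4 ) 21301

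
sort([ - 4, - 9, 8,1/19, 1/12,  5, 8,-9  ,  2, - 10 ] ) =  [ - 10, - 9, -9, - 4, 1/19, 1/12, 2, 5, 8, 8 ] 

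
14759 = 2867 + 11892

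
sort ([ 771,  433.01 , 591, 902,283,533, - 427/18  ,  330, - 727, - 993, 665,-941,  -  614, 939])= [ - 993,-941, - 727, - 614, - 427/18,283,330, 433.01,533, 591, 665,771,902, 939] 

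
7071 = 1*7071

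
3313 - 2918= 395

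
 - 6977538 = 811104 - 7788642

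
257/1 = 257 =257.00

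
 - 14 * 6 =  - 84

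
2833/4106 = 2833/4106 = 0.69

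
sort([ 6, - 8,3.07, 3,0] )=[ - 8,0, 3, 3.07, 6] 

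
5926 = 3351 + 2575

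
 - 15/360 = -1 + 23/24 = - 0.04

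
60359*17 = 1026103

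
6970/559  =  6970/559 = 12.47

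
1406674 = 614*2291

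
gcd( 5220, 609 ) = 87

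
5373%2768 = 2605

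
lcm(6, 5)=30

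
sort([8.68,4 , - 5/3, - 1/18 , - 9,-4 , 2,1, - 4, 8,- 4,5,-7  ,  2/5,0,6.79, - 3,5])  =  [ - 9,- 7, - 4, - 4, - 4, - 3 , - 5/3,-1/18,0,2/5,1,2, 4,5,5,  6.79,  8,8.68] 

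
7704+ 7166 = 14870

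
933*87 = 81171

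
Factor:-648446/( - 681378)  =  3^( - 1)* 19^(-1)*43^ ( - 1 )*139^( - 1 )* 324223^1 = 324223/340689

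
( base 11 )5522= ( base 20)I44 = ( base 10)7284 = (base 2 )1110001110100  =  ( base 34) 6a8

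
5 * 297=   1485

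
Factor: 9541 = 7^1*29^1* 47^1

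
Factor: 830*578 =2^2*5^1*17^2 * 83^1=479740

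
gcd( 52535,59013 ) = 79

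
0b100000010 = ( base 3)100120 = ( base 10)258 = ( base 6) 1110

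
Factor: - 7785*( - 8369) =3^2*5^1 * 173^1*8369^1 = 65152665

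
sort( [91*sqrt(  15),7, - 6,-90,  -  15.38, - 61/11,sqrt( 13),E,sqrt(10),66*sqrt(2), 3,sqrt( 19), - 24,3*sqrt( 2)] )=[- 90, - 24 , - 15.38, - 6, - 61/11,E,3,sqrt( 10),sqrt( 13),3*sqrt( 2), sqrt( 19 ),7,66 *sqrt(2), 91*sqrt( 15 )]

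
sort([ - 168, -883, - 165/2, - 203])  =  [ - 883, - 203 , - 168, -165/2 ] 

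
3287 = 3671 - 384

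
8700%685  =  480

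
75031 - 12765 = 62266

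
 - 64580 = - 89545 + 24965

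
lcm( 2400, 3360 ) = 16800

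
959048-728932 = 230116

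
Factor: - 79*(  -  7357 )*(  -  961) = -558536083 = - 7^1 * 31^2 * 79^1*1051^1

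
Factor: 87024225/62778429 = 29008075/20926143 = 3^( - 2)*5^2*7^( - 1)*457^1 * 2539^1*332161^ ( - 1)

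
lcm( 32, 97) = 3104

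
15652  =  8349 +7303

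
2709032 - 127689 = 2581343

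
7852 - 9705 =-1853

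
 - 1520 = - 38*40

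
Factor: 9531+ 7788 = 3^1 * 23^1*251^1  =  17319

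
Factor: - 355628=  - 2^2*7^1*13^1*977^1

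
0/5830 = 0 = 0.00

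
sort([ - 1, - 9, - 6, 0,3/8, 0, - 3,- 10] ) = [ - 10, - 9, - 6, - 3, - 1, 0,0, 3/8] 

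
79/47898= 79/47898 =0.00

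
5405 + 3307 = 8712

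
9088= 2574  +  6514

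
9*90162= 811458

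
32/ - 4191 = -32/4191 = - 0.01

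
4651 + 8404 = 13055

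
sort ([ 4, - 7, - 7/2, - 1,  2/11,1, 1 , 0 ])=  [ - 7, - 7/2, - 1, 0, 2/11,1, 1,4]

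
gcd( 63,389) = 1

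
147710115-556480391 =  - 408770276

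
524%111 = 80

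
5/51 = 5/51 = 0.10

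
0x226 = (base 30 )ia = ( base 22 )130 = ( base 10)550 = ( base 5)4200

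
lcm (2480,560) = 17360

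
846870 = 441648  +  405222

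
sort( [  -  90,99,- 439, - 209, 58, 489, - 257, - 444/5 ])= [ - 439, - 257,- 209,-90,-444/5,58, 99,489 ]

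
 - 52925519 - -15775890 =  - 37149629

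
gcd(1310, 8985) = 5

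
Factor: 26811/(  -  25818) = - 27/26 = -2^ ( - 1)*3^3*13^( - 1)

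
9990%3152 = 534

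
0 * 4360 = 0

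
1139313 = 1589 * 717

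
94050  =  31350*3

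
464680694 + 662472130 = 1127152824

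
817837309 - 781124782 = 36712527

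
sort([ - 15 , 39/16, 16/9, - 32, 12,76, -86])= [ - 86, - 32, - 15, 16/9,39/16 , 12, 76]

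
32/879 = 32/879 = 0.04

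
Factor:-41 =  - 41^1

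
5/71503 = 5/71503  =  0.00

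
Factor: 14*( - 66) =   -  924 = -2^2*3^1*7^1*11^1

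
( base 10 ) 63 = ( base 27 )29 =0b111111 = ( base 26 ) 2B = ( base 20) 33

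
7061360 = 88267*80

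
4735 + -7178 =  - 2443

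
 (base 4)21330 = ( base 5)10021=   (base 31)kg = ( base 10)636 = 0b1001111100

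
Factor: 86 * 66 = 2^2*3^1*11^1*43^1   =  5676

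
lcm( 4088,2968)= 216664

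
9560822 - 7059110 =2501712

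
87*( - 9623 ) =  - 837201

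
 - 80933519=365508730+-446442249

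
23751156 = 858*27682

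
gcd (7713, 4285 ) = 857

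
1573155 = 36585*43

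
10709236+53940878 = 64650114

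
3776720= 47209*80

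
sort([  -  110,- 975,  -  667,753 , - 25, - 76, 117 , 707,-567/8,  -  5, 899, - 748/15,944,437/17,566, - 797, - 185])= [ - 975, - 797,  -  667,  -  185, -110, - 76,-567/8, - 748/15 ,  -  25,  -  5,437/17,117, 566,  707,753,899,944 ] 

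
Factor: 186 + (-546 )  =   - 360 = -2^3*3^2*5^1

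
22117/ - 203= -22117/203 = - 108.95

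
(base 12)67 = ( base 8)117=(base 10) 79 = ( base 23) 3a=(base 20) 3J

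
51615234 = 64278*803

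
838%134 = 34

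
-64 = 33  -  97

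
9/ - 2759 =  - 1+2750/2759=- 0.00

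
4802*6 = 28812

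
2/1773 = 2/1773 = 0.00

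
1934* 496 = 959264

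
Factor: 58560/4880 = 12 = 2^2 * 3^1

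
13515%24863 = 13515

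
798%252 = 42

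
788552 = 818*964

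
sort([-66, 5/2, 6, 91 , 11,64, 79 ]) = [  -  66, 5/2, 6,  11,64, 79, 91]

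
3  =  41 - 38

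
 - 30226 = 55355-85581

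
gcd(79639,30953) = 1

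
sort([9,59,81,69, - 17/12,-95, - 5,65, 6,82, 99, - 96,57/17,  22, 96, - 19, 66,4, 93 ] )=[- 96 , - 95, - 19, - 5,-17/12,57/17 , 4,6,9, 22, 59,  65, 66, 69, 81, 82 , 93, 96,99] 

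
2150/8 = 1075/4 = 268.75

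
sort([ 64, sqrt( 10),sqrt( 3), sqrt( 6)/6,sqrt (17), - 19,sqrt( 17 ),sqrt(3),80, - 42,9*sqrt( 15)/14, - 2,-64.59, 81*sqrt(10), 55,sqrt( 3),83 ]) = [ - 64.59,  -  42, - 19, - 2,  sqrt( 6)/6, sqrt(3 ),sqrt(3 ), sqrt(3), 9*sqrt(15)/14, sqrt( 10),sqrt( 17 ) , sqrt(17), 55 , 64, 80, 83,81*sqrt(10)]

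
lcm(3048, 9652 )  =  57912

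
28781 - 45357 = - 16576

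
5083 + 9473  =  14556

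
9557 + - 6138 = 3419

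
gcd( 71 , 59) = 1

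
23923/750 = 31 + 673/750 = 31.90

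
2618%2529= 89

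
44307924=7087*6252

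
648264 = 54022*12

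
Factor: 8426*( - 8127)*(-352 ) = 2^6*3^3*7^1 * 11^2*43^1*383^1 = 24104291904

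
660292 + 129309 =789601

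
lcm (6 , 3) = 6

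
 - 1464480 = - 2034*720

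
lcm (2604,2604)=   2604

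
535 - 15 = 520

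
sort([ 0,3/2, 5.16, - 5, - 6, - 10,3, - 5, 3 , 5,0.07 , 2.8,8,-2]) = [ - 10, - 6, - 5, - 5, - 2,0, 0.07,3/2 , 2.8,3,3 , 5,5.16, 8]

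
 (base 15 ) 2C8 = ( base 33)JB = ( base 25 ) 10D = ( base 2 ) 1001111110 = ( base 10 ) 638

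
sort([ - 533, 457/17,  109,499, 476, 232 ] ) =[-533,457/17 , 109,232,476, 499 ] 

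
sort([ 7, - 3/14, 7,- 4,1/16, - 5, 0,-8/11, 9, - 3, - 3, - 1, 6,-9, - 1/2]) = [-9, - 5, - 4, - 3, - 3, - 1, - 8/11,-1/2, - 3/14,0, 1/16,6,7 , 7,9] 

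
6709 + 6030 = 12739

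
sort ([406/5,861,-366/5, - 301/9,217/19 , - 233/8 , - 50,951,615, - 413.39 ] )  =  [-413.39,-366/5,- 50, - 301/9, - 233/8,217/19,  406/5,615,861,951] 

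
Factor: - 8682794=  - 2^1*59^1*73583^1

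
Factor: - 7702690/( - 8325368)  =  2^( - 2)*5^1*29^1*26561^1*1040671^( - 1) = 3851345/4162684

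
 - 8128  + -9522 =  - 17650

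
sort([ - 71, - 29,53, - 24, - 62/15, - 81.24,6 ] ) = [-81.24, - 71, - 29,-24,  -  62/15,  6,53] 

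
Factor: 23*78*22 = 2^2 * 3^1*11^1*13^1*23^1=39468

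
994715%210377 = 153207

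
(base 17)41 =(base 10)69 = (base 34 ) 21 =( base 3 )2120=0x45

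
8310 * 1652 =13728120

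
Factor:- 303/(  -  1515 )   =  1/5= 5^( - 1) 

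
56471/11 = 56471/11= 5133.73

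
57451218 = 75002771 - 17551553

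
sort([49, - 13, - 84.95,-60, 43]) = [ -84.95, - 60, -13,  43, 49]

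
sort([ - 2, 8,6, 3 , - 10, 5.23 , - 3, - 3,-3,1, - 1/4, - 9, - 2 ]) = [ - 10, - 9,  -  3, - 3,  -  3,-2,-2, - 1/4,1,3, 5.23,6, 8]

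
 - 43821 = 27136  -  70957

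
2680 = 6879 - 4199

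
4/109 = 4/109 = 0.04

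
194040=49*3960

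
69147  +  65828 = 134975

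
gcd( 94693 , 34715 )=1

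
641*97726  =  62642366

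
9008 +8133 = 17141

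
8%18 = 8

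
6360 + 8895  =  15255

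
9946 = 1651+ 8295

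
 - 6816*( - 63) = 429408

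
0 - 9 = - 9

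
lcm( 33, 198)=198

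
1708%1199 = 509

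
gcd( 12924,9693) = 3231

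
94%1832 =94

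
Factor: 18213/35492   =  2^( - 2) * 3^1*13^1*19^(  -  1 ) = 39/76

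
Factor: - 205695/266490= -653/846 = - 2^(-1 )*3^( -2)*47^( - 1) * 653^1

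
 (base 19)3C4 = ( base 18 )411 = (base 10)1315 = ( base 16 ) 523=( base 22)2fh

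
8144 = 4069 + 4075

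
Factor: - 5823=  - 3^2*647^1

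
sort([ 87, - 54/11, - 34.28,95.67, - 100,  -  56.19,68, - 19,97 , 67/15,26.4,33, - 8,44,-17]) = [  -  100 , -56.19, - 34.28,  -  19,  -  17, - 8, - 54/11,67/15,26.4, 33  ,  44, 68,87,95.67,97 ]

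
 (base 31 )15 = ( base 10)36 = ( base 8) 44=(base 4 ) 210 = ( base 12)30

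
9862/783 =12 + 466/783 = 12.60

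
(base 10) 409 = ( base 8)631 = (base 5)3114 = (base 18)14d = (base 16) 199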